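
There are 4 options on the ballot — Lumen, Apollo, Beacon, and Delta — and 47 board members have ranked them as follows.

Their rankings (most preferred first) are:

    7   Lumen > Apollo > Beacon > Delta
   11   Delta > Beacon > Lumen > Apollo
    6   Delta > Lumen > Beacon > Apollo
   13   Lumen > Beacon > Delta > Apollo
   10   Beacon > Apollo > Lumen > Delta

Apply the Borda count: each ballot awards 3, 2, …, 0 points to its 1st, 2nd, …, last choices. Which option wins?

Borda scores:
  Lumen: 7·3 + 11·1 + 6·2 + 13·3 + 10·1 = 93
  Apollo: 7·2 + 11·0 + 6·0 + 13·0 + 10·2 = 34
  Beacon: 7·1 + 11·2 + 6·1 + 13·2 + 10·3 = 91
  Delta: 7·0 + 11·3 + 6·3 + 13·1 + 10·0 = 64
Lumen has the highest total.

Lumen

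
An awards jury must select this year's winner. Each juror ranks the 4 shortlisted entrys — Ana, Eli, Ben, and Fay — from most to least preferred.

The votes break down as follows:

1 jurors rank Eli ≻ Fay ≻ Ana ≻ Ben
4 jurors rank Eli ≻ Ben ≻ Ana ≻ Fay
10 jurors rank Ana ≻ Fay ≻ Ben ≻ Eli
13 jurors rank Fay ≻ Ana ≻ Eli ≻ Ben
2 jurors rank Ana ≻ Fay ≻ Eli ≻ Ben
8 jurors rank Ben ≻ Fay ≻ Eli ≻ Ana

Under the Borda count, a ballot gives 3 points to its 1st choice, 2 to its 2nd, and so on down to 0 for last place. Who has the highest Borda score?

Borda scores:
  Ana: 1 + 4·1 + 10·3 + 13·2 + 2·3 + 8·0 = 67
  Eli: 3 + 4·3 + 10·0 + 13·1 + 2·1 + 8·1 = 38
  Ben: 0 + 4·2 + 10·1 + 13·0 + 2·0 + 8·3 = 42
  Fay: 2 + 4·0 + 10·2 + 13·3 + 2·2 + 8·2 = 81
Fay has the highest total.

Fay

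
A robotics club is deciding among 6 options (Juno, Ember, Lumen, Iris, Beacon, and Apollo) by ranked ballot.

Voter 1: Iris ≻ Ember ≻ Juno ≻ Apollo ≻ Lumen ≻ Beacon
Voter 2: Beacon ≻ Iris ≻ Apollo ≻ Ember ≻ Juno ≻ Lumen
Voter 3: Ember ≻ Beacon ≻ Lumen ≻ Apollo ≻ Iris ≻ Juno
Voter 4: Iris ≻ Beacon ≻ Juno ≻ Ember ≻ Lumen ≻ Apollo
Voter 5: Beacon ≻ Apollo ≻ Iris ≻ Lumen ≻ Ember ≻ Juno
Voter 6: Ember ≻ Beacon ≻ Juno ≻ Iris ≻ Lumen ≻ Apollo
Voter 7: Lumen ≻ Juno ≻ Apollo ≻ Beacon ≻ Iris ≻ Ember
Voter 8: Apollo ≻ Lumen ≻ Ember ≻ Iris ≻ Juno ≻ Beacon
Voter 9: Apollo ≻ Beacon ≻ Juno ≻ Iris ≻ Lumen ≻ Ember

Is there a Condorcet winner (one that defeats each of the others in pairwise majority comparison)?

Head-to-head results (9 voters total):
Juno vs Ember: Ember wins 6–3.
Juno vs Lumen: Juno wins 5–4.
Juno vs Iris: Iris wins 6–3.
Juno vs Beacon: Beacon wins 6–3.
Juno vs Apollo: Apollo wins 5–4.
Ember vs Lumen: Ember wins 5–4.
Ember vs Iris: Iris wins 6–3.
Ember vs Beacon: Beacon wins 5–4.
Ember vs Apollo: Apollo wins 5–4.
Lumen vs Iris: Iris wins 6–3.
Lumen vs Beacon: Beacon wins 6–3.
Lumen vs Apollo: Apollo wins 5–4.
Iris vs Beacon: Beacon wins 6–3.
Iris vs Apollo: Apollo wins 5–4.
Beacon vs Apollo: Beacon wins 5–4.
Beacon beats each rival — Juno (6–3), Ember (5–4), Lumen (6–3), Iris (6–3), Apollo (5–4) — so Beacon is the Condorcet winner.

Yes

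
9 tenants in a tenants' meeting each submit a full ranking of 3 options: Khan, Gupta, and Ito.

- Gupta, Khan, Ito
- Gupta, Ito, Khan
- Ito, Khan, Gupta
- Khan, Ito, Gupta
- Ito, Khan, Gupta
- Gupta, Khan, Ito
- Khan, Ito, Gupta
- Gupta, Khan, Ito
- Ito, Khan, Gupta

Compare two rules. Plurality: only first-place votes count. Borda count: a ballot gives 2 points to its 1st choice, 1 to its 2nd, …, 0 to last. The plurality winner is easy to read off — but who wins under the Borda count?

Khan

Plurality first-place counts: Khan 2, Gupta 4, Ito 3 → Gupta.
Borda totals: Khan 10, Gupta 8, Ito 9 → Khan.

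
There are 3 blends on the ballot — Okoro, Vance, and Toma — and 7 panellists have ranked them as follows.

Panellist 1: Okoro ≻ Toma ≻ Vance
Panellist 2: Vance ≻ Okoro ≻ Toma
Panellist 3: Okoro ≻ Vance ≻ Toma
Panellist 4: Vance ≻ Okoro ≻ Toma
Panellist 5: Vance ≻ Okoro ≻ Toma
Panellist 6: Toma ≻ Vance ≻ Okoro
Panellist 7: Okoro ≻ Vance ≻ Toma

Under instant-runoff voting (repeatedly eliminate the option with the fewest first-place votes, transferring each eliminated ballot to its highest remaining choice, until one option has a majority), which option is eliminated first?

Round 1: Okoro 3, Vance 3, Toma 1. Toma has the fewest and is eliminated.
Round 2: Vance 4, Okoro 3. Vance has a majority.

Toma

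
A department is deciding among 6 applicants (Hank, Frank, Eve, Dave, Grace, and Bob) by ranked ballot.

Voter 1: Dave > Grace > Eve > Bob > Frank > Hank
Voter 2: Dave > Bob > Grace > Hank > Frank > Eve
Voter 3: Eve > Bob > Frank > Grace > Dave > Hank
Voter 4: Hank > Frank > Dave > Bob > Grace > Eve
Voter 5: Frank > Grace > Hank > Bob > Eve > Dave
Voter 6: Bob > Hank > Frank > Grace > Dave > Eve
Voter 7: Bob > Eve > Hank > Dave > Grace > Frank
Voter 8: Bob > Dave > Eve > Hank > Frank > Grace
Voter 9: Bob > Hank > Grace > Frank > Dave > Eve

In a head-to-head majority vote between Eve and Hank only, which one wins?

Hank

Ballots ranking Eve above Hank: 4.
Ballots ranking Hank above Eve: 5.
Hank wins the head-to-head, 5–4.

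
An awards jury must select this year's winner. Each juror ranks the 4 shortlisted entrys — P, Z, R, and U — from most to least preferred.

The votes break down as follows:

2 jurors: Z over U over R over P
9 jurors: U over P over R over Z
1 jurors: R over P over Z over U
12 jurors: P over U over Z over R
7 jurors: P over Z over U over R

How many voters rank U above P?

Ballots ranking U above P: 2+9 = 11.
Ballots ranking P above U: 1+12+7 = 20.
So 11 of 31 voters prefer U to P.

11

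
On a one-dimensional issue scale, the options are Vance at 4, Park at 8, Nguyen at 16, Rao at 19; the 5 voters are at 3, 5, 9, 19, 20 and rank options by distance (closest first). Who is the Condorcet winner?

Park

With single-peaked preferences on a line, the Condorcet winner is the candidate closest to the median voter.
The median voter (position 9) is closest to Park at 8.
Check: Park vs Nguyen — voters closer to Park: 3 of 5.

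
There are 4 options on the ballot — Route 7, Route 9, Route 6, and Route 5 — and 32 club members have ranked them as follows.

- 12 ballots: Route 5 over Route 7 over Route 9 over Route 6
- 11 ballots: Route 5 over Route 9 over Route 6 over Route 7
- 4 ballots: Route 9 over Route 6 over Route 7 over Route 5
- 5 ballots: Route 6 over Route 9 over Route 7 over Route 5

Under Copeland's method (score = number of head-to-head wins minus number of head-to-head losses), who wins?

Pairwise results:
  Route 7 vs Route 9: Route 9 wins 20–12.
  Route 7 vs Route 6: Route 6 wins 20–12.
  Route 7 vs Route 5: Route 5 wins 23–9.
  Route 9 vs Route 6: Route 9 wins 27–5.
  Route 9 vs Route 5: Route 5 wins 23–9.
  Route 6 vs Route 5: Route 5 wins 23–9.
Copeland scores (wins − losses):
  Route 7: 0 − 3 = -3
  Route 9: 2 − 1 = 1
  Route 6: 1 − 2 = -1
  Route 5: 3 − 0 = 3
Route 5 has the best Copeland score.

Route 5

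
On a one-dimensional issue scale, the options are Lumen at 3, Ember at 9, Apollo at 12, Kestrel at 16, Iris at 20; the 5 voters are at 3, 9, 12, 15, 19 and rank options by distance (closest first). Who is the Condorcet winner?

With single-peaked preferences on a line, the Condorcet winner is the candidate closest to the median voter.
The median voter (position 12) is closest to Apollo at 12.
Check: Apollo vs Ember — voters closer to Apollo: 3 of 5.

Apollo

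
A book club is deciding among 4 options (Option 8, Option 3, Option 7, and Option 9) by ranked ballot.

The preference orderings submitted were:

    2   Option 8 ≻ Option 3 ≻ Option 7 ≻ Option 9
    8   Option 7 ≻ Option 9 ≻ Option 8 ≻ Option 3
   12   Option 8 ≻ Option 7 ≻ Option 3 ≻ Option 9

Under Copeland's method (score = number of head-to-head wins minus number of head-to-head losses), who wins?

Option 8

Pairwise results:
  Option 8 vs Option 3: Option 8 wins 22–0.
  Option 8 vs Option 7: Option 8 wins 14–8.
  Option 8 vs Option 9: Option 8 wins 14–8.
  Option 3 vs Option 7: Option 7 wins 20–2.
  Option 3 vs Option 9: Option 3 wins 14–8.
  Option 7 vs Option 9: Option 7 wins 22–0.
Copeland scores (wins − losses):
  Option 8: 3 − 0 = 3
  Option 3: 1 − 2 = -1
  Option 7: 2 − 1 = 1
  Option 9: 0 − 3 = -3
Option 8 has the best Copeland score.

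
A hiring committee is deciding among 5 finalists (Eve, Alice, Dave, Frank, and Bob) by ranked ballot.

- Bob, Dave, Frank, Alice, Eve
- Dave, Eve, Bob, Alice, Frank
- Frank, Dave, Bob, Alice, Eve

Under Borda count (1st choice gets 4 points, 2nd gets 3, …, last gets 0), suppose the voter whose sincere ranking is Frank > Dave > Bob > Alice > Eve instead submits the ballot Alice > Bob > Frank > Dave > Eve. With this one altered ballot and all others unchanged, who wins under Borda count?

Bob

Borda totals with the altered ballot: Eve 3, Alice 6, Dave 8, Frank 4, Bob 9.
The switch changes the winner from Dave to Bob.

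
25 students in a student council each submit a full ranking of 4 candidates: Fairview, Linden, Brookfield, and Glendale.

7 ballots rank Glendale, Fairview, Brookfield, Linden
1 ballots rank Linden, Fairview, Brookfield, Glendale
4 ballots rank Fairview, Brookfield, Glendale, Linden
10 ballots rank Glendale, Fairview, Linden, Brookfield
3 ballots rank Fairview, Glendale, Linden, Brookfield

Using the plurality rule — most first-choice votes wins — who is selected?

First-place vote totals:
  Fairview: 7
  Linden: 1
  Brookfield: 0
  Glendale: 17
Glendale has the most first-place votes.

Glendale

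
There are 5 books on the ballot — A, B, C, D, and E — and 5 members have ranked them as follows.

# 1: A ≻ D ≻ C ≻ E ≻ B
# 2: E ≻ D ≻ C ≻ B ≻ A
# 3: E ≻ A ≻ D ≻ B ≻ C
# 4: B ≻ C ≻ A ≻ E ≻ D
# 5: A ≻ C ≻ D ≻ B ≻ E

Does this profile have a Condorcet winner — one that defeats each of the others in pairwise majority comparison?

Yes

Head-to-head results (5 voters total):
A vs B: A wins 3–2.
A vs C: A wins 3–2.
A vs D: A wins 4–1.
A vs E: A wins 3–2.
B vs C: C wins 3–2.
B vs D: D wins 4–1.
B vs E: E wins 3–2.
C vs D: D wins 3–2.
C vs E: C wins 3–2.
D vs E: E wins 3–2.
A beats each rival — B (3–2), C (3–2), D (4–1), E (3–2) — so A is the Condorcet winner.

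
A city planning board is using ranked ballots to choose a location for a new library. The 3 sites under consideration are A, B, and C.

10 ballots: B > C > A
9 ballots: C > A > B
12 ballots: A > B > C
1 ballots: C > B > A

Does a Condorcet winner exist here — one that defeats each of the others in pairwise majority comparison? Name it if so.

None — there is no Condorcet winner

Head-to-head results (32 voters total):
A vs B: A wins 21–11.
A vs C: C wins 20–12.
B vs C: B wins 22–10.
No candidate beats all others: A beats B beats C beats A, a majority cycle.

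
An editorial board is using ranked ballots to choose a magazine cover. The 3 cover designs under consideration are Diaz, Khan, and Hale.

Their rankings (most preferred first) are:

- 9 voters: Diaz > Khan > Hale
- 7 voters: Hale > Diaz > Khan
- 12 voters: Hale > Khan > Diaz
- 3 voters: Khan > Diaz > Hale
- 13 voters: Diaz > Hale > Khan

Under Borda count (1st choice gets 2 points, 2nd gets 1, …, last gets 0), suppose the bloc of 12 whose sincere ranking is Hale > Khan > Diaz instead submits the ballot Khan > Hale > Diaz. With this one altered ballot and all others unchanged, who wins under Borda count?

Borda totals with the altered ballot: Diaz 54, Khan 39, Hale 39.
The winner is unchanged: still Diaz.

Diaz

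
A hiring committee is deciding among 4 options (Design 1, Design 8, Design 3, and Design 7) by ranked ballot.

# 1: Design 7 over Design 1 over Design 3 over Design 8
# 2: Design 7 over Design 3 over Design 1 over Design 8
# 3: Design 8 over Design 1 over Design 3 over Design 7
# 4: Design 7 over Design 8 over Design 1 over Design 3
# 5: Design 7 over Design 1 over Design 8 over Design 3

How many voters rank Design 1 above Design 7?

Ballots ranking Design 1 above Design 7: 1.
Ballots ranking Design 7 above Design 1: 4.
So 1 of 5 voters prefer Design 1 to Design 7.

1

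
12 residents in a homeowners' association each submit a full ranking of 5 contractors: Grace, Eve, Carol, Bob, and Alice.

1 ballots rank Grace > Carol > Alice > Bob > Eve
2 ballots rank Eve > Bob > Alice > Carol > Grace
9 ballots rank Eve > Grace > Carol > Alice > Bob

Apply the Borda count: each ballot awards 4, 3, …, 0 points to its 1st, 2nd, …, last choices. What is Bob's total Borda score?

Borda scores:
  Grace: 4 + 2·0 + 9·3 = 31
  Eve: 0 + 2·4 + 9·4 = 44
  Carol: 3 + 2·1 + 9·2 = 23
  Bob: 1 + 2·3 + 9·0 = 7
  Alice: 2 + 2·2 + 9·1 = 15

7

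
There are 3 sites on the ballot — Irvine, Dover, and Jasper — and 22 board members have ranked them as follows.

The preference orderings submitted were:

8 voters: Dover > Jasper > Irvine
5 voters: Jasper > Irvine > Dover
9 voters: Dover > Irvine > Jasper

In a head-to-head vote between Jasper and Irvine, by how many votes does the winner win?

Ballots ranking Jasper above Irvine: 8+5 = 13.
Ballots ranking Irvine above Jasper: 9.
Jasper wins 13–9, a margin of 4.

4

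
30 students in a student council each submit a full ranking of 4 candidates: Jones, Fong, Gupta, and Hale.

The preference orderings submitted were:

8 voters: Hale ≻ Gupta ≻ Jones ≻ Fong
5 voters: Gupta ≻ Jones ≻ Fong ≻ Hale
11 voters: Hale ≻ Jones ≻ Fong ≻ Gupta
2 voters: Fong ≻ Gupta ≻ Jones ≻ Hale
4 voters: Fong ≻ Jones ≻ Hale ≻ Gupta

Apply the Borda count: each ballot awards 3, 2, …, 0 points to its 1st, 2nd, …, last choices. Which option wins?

Borda scores:
  Jones: 8·1 + 5·2 + 11·2 + 2·1 + 4·2 = 50
  Fong: 8·0 + 5·1 + 11·1 + 2·3 + 4·3 = 34
  Gupta: 8·2 + 5·3 + 11·0 + 2·2 + 4·0 = 35
  Hale: 8·3 + 5·0 + 11·3 + 2·0 + 4·1 = 61
Hale has the highest total.

Hale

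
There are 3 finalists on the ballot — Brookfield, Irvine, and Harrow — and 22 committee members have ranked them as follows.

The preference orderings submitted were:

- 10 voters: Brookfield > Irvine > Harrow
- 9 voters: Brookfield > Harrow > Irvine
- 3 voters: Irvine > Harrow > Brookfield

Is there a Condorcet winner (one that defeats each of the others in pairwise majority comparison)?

Yes

Head-to-head results (22 voters total):
Brookfield vs Irvine: Brookfield wins 19–3.
Brookfield vs Harrow: Brookfield wins 19–3.
Irvine vs Harrow: Irvine wins 13–9.
Brookfield beats each rival — Irvine (19–3), Harrow (19–3) — so Brookfield is the Condorcet winner.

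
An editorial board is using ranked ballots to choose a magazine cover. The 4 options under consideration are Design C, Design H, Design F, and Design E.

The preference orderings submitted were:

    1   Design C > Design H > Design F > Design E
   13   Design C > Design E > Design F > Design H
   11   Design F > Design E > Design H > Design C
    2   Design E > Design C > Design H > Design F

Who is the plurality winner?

First-place vote totals:
  Design C: 14
  Design H: 0
  Design F: 11
  Design E: 2
Design C has the most first-place votes.

Design C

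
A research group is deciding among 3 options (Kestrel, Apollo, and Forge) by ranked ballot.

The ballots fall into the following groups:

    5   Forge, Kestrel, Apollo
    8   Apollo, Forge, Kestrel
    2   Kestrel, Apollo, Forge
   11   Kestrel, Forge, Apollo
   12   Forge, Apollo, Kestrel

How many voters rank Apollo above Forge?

10

Ballots ranking Apollo above Forge: 8+2 = 10.
Ballots ranking Forge above Apollo: 5+11+12 = 28.
So 10 of 38 voters prefer Apollo to Forge.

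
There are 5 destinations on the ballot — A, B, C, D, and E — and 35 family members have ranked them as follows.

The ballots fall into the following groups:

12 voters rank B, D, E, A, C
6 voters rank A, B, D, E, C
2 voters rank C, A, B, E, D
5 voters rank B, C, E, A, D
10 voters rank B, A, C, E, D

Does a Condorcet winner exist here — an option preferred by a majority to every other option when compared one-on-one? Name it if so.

B

Head-to-head results (35 voters total):
A vs B: B wins 27–8.
A vs C: A wins 28–7.
A vs D: A wins 23–12.
A vs E: A wins 18–17.
B vs C: B wins 33–2.
B vs D: B wins 35–0.
B vs E: B wins 35–0.
C vs D: D wins 18–17.
C vs E: E wins 18–17.
D vs E: D wins 18–17.
B beats each rival — A (27–8), C (33–2), D (35–0), E (35–0) — so B is the Condorcet winner.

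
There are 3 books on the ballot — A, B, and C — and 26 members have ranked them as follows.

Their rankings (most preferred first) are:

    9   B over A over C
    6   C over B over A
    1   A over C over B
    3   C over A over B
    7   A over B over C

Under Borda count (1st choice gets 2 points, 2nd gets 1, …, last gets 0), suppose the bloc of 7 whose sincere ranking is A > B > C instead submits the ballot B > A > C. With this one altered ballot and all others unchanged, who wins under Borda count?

Borda totals with the altered ballot: A 21, B 38, C 19.
The winner is unchanged: still B.

B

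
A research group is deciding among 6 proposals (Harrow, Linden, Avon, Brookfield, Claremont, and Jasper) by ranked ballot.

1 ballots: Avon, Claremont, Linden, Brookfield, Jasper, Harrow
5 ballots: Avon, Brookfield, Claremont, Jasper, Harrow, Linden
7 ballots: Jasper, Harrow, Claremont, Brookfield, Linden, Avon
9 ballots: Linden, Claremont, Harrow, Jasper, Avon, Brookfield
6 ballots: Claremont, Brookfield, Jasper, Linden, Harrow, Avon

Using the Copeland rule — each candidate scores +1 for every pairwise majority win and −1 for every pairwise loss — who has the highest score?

Claremont

Pairwise results:
  Harrow vs Linden: Linden wins 16–12.
  Harrow vs Avon: Harrow wins 22–6.
  Harrow vs Brookfield: Harrow wins 16–12.
  Harrow vs Claremont: Claremont wins 21–7.
  Harrow vs Jasper: Jasper wins 19–9.
  Linden vs Avon: Linden wins 22–6.
  Linden vs Brookfield: Brookfield wins 18–10.
  Linden vs Claremont: Claremont wins 19–9.
  Linden vs Jasper: Jasper wins 18–10.
  Avon vs Brookfield: Avon wins 15–13.
  Avon vs Claremont: Claremont wins 22–6.
  Avon vs Jasper: Jasper wins 22–6.
  Brookfield vs Claremont: Claremont wins 23–5.
  Brookfield vs Jasper: Jasper wins 16–12.
  Claremont vs Jasper: Claremont wins 21–7.
Copeland scores (wins − losses):
  Harrow: 2 − 3 = -1
  Linden: 2 − 3 = -1
  Avon: 1 − 4 = -3
  Brookfield: 1 − 4 = -3
  Claremont: 5 − 0 = 5
  Jasper: 4 − 1 = 3
Claremont has the best Copeland score.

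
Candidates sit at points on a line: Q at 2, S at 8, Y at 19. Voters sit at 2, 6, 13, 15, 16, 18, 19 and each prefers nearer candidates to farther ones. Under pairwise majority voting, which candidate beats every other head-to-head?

Y

With single-peaked preferences on a line, the Condorcet winner is the candidate closest to the median voter.
The median voter (position 15) is closest to Y at 19.
Check: Y vs Q — voters closer to Y: 5 of 7.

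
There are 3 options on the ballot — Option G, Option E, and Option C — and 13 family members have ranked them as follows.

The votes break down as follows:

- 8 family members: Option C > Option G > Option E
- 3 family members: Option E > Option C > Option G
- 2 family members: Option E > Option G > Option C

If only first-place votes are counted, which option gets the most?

First-place vote totals:
  Option G: 0
  Option E: 5
  Option C: 8
Option C has the most first-place votes.

Option C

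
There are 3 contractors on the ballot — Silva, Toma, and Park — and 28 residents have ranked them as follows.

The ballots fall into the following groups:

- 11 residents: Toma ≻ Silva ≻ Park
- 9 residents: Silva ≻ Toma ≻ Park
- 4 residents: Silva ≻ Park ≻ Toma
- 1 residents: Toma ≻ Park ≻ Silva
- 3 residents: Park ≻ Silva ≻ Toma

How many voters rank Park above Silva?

Ballots ranking Park above Silva: 1+3 = 4.
Ballots ranking Silva above Park: 11+9+4 = 24.
So 4 of 28 voters prefer Park to Silva.

4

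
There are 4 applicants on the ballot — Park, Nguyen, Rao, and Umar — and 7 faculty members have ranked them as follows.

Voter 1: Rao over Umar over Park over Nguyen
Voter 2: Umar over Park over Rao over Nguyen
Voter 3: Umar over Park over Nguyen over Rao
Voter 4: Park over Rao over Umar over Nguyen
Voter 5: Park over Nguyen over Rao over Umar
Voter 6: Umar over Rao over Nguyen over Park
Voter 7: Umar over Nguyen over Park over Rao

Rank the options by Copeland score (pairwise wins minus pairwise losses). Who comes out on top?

Pairwise results:
  Park vs Nguyen: Park wins 5–2.
  Park vs Rao: Park wins 5–2.
  Park vs Umar: Umar wins 5–2.
  Nguyen vs Rao: Rao wins 4–3.
  Nguyen vs Umar: Umar wins 6–1.
  Rao vs Umar: Umar wins 4–3.
Copeland scores (wins − losses):
  Park: 2 − 1 = 1
  Nguyen: 0 − 3 = -3
  Rao: 1 − 2 = -1
  Umar: 3 − 0 = 3
Umar has the best Copeland score.

Umar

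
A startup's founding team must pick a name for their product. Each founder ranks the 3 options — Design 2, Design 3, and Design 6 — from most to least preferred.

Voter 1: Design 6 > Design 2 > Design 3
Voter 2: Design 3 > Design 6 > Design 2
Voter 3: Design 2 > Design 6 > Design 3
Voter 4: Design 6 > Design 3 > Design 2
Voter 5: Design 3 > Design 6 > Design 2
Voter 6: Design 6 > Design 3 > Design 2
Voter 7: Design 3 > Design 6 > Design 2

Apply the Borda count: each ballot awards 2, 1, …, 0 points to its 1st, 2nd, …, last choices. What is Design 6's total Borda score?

Borda scores:
  Design 2: 1 + 0 + 2 + 0 + 0 + 0 + 0 = 3
  Design 3: 0 + 2 + 0 + 1 + 2 + 1 + 2 = 8
  Design 6: 2 + 1 + 1 + 2 + 1 + 2 + 1 = 10

10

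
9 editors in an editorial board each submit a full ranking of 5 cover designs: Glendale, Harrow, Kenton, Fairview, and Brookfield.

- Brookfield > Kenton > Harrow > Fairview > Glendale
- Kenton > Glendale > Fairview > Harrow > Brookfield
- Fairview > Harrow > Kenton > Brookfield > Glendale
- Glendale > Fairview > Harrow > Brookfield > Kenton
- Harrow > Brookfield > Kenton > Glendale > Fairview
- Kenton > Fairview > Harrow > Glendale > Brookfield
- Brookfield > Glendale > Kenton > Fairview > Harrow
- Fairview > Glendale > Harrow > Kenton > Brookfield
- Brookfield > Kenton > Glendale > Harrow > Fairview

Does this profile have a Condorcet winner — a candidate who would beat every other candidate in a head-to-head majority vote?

Head-to-head results (9 voters total):
Glendale vs Harrow: Glendale wins 5–4.
Glendale vs Kenton: Kenton wins 6–3.
Glendale vs Fairview: Glendale wins 5–4.
Glendale vs Brookfield: Brookfield wins 5–4.
Harrow vs Kenton: Kenton wins 5–4.
Harrow vs Fairview: Fairview wins 6–3.
Harrow vs Brookfield: Harrow wins 6–3.
Kenton vs Fairview: Kenton wins 6–3.
Kenton vs Brookfield: Brookfield wins 5–4.
Fairview vs Brookfield: Fairview wins 5–4.
No candidate beats all others: Glendale beats Harrow beats Brookfield beats Glendale, a majority cycle.

No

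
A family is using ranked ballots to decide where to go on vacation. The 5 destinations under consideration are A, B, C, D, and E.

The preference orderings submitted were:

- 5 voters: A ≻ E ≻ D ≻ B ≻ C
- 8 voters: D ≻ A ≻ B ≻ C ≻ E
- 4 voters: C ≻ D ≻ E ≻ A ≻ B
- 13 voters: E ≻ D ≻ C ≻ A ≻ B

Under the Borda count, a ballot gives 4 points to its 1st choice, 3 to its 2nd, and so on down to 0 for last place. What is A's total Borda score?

Borda scores:
  A: 5·4 + 8·3 + 4·1 + 13·1 = 61
  B: 5·1 + 8·2 + 4·0 + 13·0 = 21
  C: 5·0 + 8·1 + 4·4 + 13·2 = 50
  D: 5·2 + 8·4 + 4·3 + 13·3 = 93
  E: 5·3 + 8·0 + 4·2 + 13·4 = 75

61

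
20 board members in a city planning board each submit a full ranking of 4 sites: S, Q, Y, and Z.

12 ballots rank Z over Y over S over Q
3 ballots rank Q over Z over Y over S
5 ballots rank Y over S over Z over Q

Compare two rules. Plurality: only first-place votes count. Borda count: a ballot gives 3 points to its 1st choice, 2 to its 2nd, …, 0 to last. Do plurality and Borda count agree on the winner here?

Plurality first-place counts: S 0, Q 3, Y 5, Z 12 → Z.
Borda totals: S 22, Q 9, Y 42, Z 47 → Z.
The two rules agree on Z.

Yes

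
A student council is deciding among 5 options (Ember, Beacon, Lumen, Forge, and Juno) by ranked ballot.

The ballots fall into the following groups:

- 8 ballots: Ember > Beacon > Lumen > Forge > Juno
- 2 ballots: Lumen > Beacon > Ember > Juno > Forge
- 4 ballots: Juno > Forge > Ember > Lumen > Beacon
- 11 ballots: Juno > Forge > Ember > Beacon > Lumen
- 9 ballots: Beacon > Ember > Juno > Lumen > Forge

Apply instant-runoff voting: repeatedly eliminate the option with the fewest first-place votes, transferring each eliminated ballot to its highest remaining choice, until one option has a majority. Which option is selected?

Round 1: Juno 15, Beacon 9, Ember 8, Lumen 2, Forge 0. Forge has the fewest and is eliminated.
Round 2: Juno 15, Beacon 9, Ember 8, Lumen 2. Lumen has the fewest and is eliminated.
Round 3: Juno 15, Beacon 11, Ember 8. Ember has the fewest and is eliminated.
Round 4: Beacon 19, Juno 15. Beacon has a majority.

Beacon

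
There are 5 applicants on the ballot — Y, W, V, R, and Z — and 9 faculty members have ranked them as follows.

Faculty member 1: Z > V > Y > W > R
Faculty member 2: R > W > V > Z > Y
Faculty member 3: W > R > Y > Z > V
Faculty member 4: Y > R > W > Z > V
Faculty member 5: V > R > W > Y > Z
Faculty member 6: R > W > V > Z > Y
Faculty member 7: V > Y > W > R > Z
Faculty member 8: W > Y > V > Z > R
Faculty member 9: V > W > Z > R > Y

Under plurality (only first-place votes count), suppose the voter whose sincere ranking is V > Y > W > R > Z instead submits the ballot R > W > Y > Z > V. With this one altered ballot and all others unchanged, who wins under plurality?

R

First-place totals with the altered ballot: Y 1, W 2, V 2, R 3, Z 1.
The switch changes the winner from V to R.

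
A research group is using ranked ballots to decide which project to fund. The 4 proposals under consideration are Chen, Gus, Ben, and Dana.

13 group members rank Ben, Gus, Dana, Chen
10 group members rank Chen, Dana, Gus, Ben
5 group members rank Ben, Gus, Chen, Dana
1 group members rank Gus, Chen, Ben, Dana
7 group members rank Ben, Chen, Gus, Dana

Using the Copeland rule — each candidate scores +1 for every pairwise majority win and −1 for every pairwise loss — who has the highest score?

Ben

Pairwise results:
  Chen vs Gus: Gus wins 19–17.
  Chen vs Ben: Ben wins 25–11.
  Chen vs Dana: Chen wins 23–13.
  Gus vs Ben: Ben wins 25–11.
  Gus vs Dana: Gus wins 26–10.
  Ben vs Dana: Ben wins 26–10.
Copeland scores (wins − losses):
  Chen: 1 − 2 = -1
  Gus: 2 − 1 = 1
  Ben: 3 − 0 = 3
  Dana: 0 − 3 = -3
Ben has the best Copeland score.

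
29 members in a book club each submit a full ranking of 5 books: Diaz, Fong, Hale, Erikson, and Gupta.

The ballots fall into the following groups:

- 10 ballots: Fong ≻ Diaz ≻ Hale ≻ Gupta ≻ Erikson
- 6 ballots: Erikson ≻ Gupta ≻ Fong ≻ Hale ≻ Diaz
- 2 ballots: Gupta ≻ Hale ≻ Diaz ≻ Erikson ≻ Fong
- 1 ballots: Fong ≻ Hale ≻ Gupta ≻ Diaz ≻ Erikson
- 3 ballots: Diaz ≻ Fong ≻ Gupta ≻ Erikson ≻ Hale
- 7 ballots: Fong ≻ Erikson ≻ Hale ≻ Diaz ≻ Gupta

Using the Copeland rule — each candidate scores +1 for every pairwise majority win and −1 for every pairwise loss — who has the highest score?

Fong

Pairwise results:
  Diaz vs Fong: Fong wins 24–5.
  Diaz vs Hale: Hale wins 16–13.
  Diaz vs Erikson: Diaz wins 16–13.
  Diaz vs Gupta: Diaz wins 20–9.
  Fong vs Hale: Fong wins 27–2.
  Fong vs Erikson: Fong wins 21–8.
  Fong vs Gupta: Fong wins 21–8.
  Hale vs Erikson: Erikson wins 16–13.
  Hale vs Gupta: Hale wins 18–11.
  Erikson vs Gupta: Gupta wins 16–13.
Copeland scores (wins − losses):
  Diaz: 2 − 2 = 0
  Fong: 4 − 0 = 4
  Hale: 2 − 2 = 0
  Erikson: 1 − 3 = -2
  Gupta: 1 − 3 = -2
Fong has the best Copeland score.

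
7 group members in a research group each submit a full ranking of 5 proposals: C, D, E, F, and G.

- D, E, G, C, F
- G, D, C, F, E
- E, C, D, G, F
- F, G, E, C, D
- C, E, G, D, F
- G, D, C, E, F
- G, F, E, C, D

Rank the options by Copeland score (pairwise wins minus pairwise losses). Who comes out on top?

Pairwise results:
  C vs D: C wins 4–3.
  C vs E: E wins 4–3.
  C vs F: C wins 5–2.
  C vs G: G wins 5–2.
  D vs E: E wins 4–3.
  D vs F: D wins 5–2.
  D vs G: G wins 5–2.
  E vs F: E wins 4–3.
  E vs G: G wins 4–3.
  F vs G: G wins 6–1.
Copeland scores (wins − losses):
  C: 2 − 2 = 0
  D: 1 − 3 = -2
  E: 3 − 1 = 2
  F: 0 − 4 = -4
  G: 4 − 0 = 4
G has the best Copeland score.

G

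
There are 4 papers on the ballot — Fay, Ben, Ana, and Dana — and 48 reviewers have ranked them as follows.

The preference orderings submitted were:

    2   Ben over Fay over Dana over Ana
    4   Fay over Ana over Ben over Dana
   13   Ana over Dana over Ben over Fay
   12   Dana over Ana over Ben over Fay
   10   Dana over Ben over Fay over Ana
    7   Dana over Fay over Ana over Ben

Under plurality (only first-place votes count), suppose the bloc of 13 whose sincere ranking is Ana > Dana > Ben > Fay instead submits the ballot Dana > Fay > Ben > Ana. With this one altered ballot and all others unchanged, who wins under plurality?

First-place totals with the altered ballot: Fay 4, Ben 2, Ana 0, Dana 42.
The winner is unchanged: still Dana.

Dana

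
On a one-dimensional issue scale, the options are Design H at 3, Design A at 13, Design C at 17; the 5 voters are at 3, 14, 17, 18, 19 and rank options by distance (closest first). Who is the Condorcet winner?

With single-peaked preferences on a line, the Condorcet winner is the candidate closest to the median voter.
The median voter (position 17) is closest to Design C at 17.
Check: Design C vs Design H — voters closer to Design C: 4 of 5.

Design C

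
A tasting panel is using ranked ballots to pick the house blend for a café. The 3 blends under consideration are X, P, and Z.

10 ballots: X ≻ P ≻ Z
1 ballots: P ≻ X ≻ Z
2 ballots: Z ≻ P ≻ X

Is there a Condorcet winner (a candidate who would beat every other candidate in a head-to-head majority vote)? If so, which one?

Head-to-head results (13 voters total):
X vs P: X wins 10–3.
X vs Z: X wins 11–2.
P vs Z: P wins 11–2.
X beats each rival — P (10–3), Z (11–2) — so X is the Condorcet winner.

X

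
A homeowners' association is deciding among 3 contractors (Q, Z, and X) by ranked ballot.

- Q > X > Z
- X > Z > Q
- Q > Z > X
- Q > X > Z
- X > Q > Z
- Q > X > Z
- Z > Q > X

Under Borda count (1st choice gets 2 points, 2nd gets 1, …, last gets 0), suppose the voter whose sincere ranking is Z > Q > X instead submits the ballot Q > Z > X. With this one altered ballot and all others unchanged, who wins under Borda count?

Borda totals with the altered ballot: Q 11, Z 3, X 7.
The winner is unchanged: still Q.

Q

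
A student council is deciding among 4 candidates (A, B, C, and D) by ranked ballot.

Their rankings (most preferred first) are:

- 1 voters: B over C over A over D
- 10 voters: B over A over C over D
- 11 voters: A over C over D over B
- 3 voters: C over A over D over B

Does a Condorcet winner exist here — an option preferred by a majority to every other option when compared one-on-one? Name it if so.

A

Head-to-head results (25 voters total):
A vs B: A wins 14–11.
A vs C: A wins 21–4.
A vs D: A wins 25–0.
B vs C: C wins 14–11.
B vs D: D wins 14–11.
C vs D: C wins 25–0.
A beats each rival — B (14–11), C (21–4), D (25–0) — so A is the Condorcet winner.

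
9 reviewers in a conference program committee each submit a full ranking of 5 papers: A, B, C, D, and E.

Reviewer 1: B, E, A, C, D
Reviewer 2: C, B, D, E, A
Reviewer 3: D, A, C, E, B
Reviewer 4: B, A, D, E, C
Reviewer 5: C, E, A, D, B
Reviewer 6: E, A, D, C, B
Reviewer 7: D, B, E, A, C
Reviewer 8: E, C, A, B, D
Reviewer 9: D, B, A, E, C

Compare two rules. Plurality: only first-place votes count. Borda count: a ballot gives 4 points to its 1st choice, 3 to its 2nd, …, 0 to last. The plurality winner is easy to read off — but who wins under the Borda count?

E

Plurality first-place counts: A 0, B 2, C 2, D 3, E 2 → D.
Borda totals: A 18, B 18, C 15, D 19, E 20 → E.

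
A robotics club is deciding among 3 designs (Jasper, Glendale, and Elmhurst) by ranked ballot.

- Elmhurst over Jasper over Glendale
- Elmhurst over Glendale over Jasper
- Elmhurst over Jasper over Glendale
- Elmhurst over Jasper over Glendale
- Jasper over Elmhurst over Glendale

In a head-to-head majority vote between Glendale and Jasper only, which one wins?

Jasper

Ballots ranking Glendale above Jasper: 1.
Ballots ranking Jasper above Glendale: 4.
Jasper wins the head-to-head, 4–1.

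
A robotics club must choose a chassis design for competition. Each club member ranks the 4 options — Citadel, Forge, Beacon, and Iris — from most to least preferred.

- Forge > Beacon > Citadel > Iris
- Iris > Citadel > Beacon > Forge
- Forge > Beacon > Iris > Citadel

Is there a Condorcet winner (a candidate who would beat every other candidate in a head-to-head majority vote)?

Head-to-head results (3 voters total):
Citadel vs Forge: Forge wins 2–1.
Citadel vs Beacon: Beacon wins 2–1.
Citadel vs Iris: Iris wins 2–1.
Forge vs Beacon: Forge wins 2–1.
Forge vs Iris: Forge wins 2–1.
Beacon vs Iris: Beacon wins 2–1.
Forge beats each rival — Citadel (2–1), Beacon (2–1), Iris (2–1) — so Forge is the Condorcet winner.

Yes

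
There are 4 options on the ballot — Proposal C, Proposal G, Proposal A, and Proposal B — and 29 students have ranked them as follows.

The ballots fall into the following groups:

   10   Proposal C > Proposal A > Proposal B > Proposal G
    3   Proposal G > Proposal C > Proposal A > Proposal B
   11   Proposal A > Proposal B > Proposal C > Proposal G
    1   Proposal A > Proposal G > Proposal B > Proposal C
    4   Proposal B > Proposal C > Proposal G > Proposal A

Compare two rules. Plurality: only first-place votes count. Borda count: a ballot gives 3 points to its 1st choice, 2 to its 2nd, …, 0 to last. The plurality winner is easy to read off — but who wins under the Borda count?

Proposal A

Plurality first-place counts: Proposal C 10, Proposal G 3, Proposal A 12, Proposal B 4 → Proposal A.
Borda totals: Proposal C 55, Proposal G 15, Proposal A 59, Proposal B 45 → Proposal A.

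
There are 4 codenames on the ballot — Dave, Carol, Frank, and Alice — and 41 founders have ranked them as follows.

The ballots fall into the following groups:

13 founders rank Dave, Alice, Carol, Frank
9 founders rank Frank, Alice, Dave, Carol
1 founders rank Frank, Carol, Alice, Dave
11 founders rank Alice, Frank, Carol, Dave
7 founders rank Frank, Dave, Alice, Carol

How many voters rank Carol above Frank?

Ballots ranking Carol above Frank: 13.
Ballots ranking Frank above Carol: 9+1+11+7 = 28.
So 13 of 41 voters prefer Carol to Frank.

13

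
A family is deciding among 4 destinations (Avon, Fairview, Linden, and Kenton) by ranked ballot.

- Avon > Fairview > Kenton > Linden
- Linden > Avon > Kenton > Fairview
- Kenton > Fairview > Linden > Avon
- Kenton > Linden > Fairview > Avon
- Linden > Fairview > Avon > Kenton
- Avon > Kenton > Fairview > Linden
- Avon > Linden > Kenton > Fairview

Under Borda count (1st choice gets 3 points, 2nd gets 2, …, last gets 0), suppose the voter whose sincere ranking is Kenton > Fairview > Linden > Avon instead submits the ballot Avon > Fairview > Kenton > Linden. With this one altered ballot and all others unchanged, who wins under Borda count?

Avon

Borda totals with the altered ballot: Avon 15, Fairview 8, Linden 10, Kenton 9.
The winner is unchanged: still Avon.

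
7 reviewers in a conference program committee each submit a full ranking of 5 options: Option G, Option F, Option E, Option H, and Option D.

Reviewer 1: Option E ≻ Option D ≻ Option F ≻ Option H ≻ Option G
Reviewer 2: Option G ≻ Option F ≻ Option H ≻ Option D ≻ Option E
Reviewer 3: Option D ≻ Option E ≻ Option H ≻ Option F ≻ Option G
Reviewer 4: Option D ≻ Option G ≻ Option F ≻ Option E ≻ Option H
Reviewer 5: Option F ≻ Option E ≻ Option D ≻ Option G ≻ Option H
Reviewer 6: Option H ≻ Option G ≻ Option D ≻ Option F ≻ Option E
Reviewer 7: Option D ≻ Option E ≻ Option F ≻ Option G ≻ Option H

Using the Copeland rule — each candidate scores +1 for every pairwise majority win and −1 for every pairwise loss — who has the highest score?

Option D

Pairwise results:
  Option G vs Option F: Option F wins 4–3.
  Option G vs Option E: Option E wins 4–3.
  Option G vs Option H: Option G wins 4–3.
  Option G vs Option D: Option D wins 5–2.
  Option F vs Option E: Option F wins 4–3.
  Option F vs Option H: Option F wins 5–2.
  Option F vs Option D: Option D wins 5–2.
  Option E vs Option H: Option E wins 5–2.
  Option E vs Option D: Option D wins 5–2.
  Option H vs Option D: Option D wins 5–2.
Copeland scores (wins − losses):
  Option G: 1 − 3 = -2
  Option F: 3 − 1 = 2
  Option E: 2 − 2 = 0
  Option H: 0 − 4 = -4
  Option D: 4 − 0 = 4
Option D has the best Copeland score.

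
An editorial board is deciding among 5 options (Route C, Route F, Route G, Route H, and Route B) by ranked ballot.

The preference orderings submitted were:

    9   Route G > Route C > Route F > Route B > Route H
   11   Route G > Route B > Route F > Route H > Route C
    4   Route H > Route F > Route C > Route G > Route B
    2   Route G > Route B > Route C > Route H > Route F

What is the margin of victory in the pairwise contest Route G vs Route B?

Ballots ranking Route G above Route B: 9+11+4+2 = 26.
Ballots ranking Route B above Route G: 0.
Route G wins 26–0, a margin of 26.

26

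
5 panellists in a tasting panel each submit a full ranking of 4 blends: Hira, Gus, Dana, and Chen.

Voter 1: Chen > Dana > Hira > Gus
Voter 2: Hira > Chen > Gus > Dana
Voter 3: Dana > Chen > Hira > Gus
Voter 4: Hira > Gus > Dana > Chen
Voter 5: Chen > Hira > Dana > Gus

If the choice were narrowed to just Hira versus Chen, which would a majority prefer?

Chen

Ballots ranking Hira above Chen: 2.
Ballots ranking Chen above Hira: 3.
Chen wins the head-to-head, 3–2.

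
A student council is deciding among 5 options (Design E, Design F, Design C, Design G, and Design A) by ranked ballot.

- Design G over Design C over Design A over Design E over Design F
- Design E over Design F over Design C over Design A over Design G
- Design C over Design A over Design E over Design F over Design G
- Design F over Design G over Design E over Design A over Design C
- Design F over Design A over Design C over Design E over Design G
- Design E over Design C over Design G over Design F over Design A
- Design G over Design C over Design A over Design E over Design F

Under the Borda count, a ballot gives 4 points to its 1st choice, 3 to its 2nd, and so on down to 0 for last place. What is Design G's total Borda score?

13

Borda scores:
  Design E: 1 + 4 + 2 + 2 + 1 + 4 + 1 = 15
  Design F: 0 + 3 + 1 + 4 + 4 + 1 + 0 = 13
  Design C: 3 + 2 + 4 + 0 + 2 + 3 + 3 = 17
  Design G: 4 + 0 + 0 + 3 + 0 + 2 + 4 = 13
  Design A: 2 + 1 + 3 + 1 + 3 + 0 + 2 = 12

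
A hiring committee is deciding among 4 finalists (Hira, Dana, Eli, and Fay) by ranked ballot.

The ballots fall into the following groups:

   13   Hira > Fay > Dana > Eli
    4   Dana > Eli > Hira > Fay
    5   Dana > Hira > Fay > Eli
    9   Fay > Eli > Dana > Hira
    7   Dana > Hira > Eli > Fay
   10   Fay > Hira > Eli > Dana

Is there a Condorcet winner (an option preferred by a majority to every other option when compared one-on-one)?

Head-to-head results (48 voters total):
Hira vs Dana: Dana wins 25–23.
Hira vs Eli: Hira wins 35–13.
Hira vs Fay: Hira wins 29–19.
Dana vs Eli: Dana wins 29–19.
Dana vs Fay: Fay wins 32–16.
Eli vs Fay: Fay wins 37–11.
No candidate beats all others: Hira beats Fay beats Dana beats Hira, a majority cycle.

No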